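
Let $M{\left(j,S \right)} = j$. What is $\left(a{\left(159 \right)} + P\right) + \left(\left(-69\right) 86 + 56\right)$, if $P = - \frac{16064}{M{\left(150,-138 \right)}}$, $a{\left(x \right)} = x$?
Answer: $- \frac{436957}{75} \approx -5826.1$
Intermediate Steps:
$P = - \frac{8032}{75}$ ($P = - \frac{16064}{150} = \left(-16064\right) \frac{1}{150} = - \frac{8032}{75} \approx -107.09$)
$\left(a{\left(159 \right)} + P\right) + \left(\left(-69\right) 86 + 56\right) = \left(159 - \frac{8032}{75}\right) + \left(\left(-69\right) 86 + 56\right) = \frac{3893}{75} + \left(-5934 + 56\right) = \frac{3893}{75} - 5878 = - \frac{436957}{75}$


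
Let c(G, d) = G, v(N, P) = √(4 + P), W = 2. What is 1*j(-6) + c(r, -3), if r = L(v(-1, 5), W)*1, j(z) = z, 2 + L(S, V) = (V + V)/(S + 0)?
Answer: -20/3 ≈ -6.6667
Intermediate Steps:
L(S, V) = -2 + 2*V/S (L(S, V) = -2 + (V + V)/(S + 0) = -2 + (2*V)/S = -2 + 2*V/S)
r = -⅔ (r = (-2 + 2*2/√(4 + 5))*1 = (-2 + 2*2/√9)*1 = (-2 + 2*2/3)*1 = (-2 + 2*2*(⅓))*1 = (-2 + 4/3)*1 = -⅔*1 = -⅔ ≈ -0.66667)
1*j(-6) + c(r, -3) = 1*(-6) - ⅔ = -6 - ⅔ = -20/3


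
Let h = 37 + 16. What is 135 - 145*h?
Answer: -7550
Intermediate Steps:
h = 53
135 - 145*h = 135 - 145*53 = 135 - 7685 = -7550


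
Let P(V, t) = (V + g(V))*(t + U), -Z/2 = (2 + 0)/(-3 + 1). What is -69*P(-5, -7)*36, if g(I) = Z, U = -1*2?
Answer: -67068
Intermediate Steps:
U = -2
Z = 2 (Z = -2*(2 + 0)/(-3 + 1) = -4/(-2) = -4*(-1)/2 = -2*(-1) = 2)
g(I) = 2
P(V, t) = (-2 + t)*(2 + V) (P(V, t) = (V + 2)*(t - 2) = (2 + V)*(-2 + t) = (-2 + t)*(2 + V))
-69*P(-5, -7)*36 = -69*(-4 - 2*(-5) + 2*(-7) - 5*(-7))*36 = -69*(-4 + 10 - 14 + 35)*36 = -69*27*36 = -1863*36 = -67068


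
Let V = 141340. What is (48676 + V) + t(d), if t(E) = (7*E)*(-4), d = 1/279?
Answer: 53014436/279 ≈ 1.9002e+5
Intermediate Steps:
d = 1/279 ≈ 0.0035842
t(E) = -28*E
(48676 + V) + t(d) = (48676 + 141340) - 28*1/279 = 190016 - 28/279 = 53014436/279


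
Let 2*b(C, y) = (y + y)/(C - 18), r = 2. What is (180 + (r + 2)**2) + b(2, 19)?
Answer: 3117/16 ≈ 194.81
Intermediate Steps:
b(C, y) = y/(-18 + C) (b(C, y) = ((y + y)/(C - 18))/2 = ((2*y)/(-18 + C))/2 = (2*y/(-18 + C))/2 = y/(-18 + C))
(180 + (r + 2)**2) + b(2, 19) = (180 + (2 + 2)**2) + 19/(-18 + 2) = (180 + 4**2) + 19/(-16) = (180 + 16) + 19*(-1/16) = 196 - 19/16 = 3117/16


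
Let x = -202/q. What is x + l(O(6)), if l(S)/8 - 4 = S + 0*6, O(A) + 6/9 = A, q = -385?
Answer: 86846/1155 ≈ 75.191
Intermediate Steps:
O(A) = -2/3 + A
l(S) = 32 + 8*S (l(S) = 32 + 8*(S + 0*6) = 32 + 8*(S + 0) = 32 + 8*S)
x = 202/385 (x = -202/(-385) = -202*(-1/385) = 202/385 ≈ 0.52468)
x + l(O(6)) = 202/385 + (32 + 8*(-2/3 + 6)) = 202/385 + (32 + 8*(16/3)) = 202/385 + (32 + 128/3) = 202/385 + 224/3 = 86846/1155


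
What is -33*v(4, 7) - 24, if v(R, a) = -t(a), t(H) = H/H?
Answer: 9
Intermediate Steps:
t(H) = 1
v(R, a) = -1 (v(R, a) = -1*1 = -1)
-33*v(4, 7) - 24 = -33*(-1) - 24 = 33 - 24 = 9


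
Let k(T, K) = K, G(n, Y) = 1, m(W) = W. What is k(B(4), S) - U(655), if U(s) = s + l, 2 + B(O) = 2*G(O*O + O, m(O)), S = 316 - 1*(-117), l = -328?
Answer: 106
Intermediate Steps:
S = 433 (S = 316 + 117 = 433)
B(O) = 0 (B(O) = -2 + 2*1 = -2 + 2 = 0)
U(s) = -328 + s (U(s) = s - 328 = -328 + s)
k(B(4), S) - U(655) = 433 - (-328 + 655) = 433 - 1*327 = 433 - 327 = 106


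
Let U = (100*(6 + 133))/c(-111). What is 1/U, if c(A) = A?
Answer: -111/13900 ≈ -0.0079856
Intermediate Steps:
U = -13900/111 (U = (100*(6 + 133))/(-111) = (100*139)*(-1/111) = 13900*(-1/111) = -13900/111 ≈ -125.23)
1/U = 1/(-13900/111) = -111/13900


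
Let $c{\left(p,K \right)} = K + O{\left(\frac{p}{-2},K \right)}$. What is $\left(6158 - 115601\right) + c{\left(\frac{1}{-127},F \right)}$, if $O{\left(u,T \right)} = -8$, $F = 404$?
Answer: $-109047$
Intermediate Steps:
$c{\left(p,K \right)} = -8 + K$ ($c{\left(p,K \right)} = K - 8 = -8 + K$)
$\left(6158 - 115601\right) + c{\left(\frac{1}{-127},F \right)} = \left(6158 - 115601\right) + \left(-8 + 404\right) = -109443 + 396 = -109047$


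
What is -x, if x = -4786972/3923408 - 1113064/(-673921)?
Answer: -285240811225/661016760692 ≈ -0.43152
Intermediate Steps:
x = 285240811225/661016760692 (x = -4786972*1/3923408 - 1113064*(-1/673921) = -1196743/980852 + 1113064/673921 = 285240811225/661016760692 ≈ 0.43152)
-x = -1*285240811225/661016760692 = -285240811225/661016760692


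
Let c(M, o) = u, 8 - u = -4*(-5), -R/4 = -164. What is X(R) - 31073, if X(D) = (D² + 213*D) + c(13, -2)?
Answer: 538979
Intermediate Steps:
R = 656 (R = -4*(-164) = 656)
u = -12 (u = 8 - (-4)*(-5) = 8 - 1*20 = 8 - 20 = -12)
c(M, o) = -12
X(D) = -12 + D² + 213*D (X(D) = (D² + 213*D) - 12 = -12 + D² + 213*D)
X(R) - 31073 = (-12 + 656² + 213*656) - 31073 = (-12 + 430336 + 139728) - 31073 = 570052 - 31073 = 538979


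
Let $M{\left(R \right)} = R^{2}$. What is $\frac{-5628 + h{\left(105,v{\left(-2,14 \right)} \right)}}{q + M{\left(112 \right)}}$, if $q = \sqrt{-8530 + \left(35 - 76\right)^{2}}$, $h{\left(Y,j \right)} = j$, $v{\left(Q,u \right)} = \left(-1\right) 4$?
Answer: $- \frac{70647808}{157358785} + \frac{16896 i \sqrt{761}}{157358785} \approx -0.44896 + 0.002962 i$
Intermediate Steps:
$v{\left(Q,u \right)} = -4$
$q = 3 i \sqrt{761}$ ($q = \sqrt{-8530 + \left(-41\right)^{2}} = \sqrt{-8530 + 1681} = \sqrt{-6849} = 3 i \sqrt{761} \approx 82.759 i$)
$\frac{-5628 + h{\left(105,v{\left(-2,14 \right)} \right)}}{q + M{\left(112 \right)}} = \frac{-5628 - 4}{3 i \sqrt{761} + 112^{2}} = - \frac{5632}{3 i \sqrt{761} + 12544} = - \frac{5632}{12544 + 3 i \sqrt{761}}$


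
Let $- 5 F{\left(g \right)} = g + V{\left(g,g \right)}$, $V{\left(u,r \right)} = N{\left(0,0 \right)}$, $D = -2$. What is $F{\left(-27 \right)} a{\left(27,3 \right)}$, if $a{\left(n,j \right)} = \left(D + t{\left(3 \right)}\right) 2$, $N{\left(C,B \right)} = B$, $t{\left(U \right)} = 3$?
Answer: $\frac{54}{5} \approx 10.8$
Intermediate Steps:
$V{\left(u,r \right)} = 0$
$F{\left(g \right)} = - \frac{g}{5}$ ($F{\left(g \right)} = - \frac{g + 0}{5} = - \frac{g}{5}$)
$a{\left(n,j \right)} = 2$ ($a{\left(n,j \right)} = \left(-2 + 3\right) 2 = 1 \cdot 2 = 2$)
$F{\left(-27 \right)} a{\left(27,3 \right)} = \left(- \frac{1}{5}\right) \left(-27\right) 2 = \frac{27}{5} \cdot 2 = \frac{54}{5}$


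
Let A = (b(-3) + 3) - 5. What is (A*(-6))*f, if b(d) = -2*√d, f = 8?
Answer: 96 + 96*I*√3 ≈ 96.0 + 166.28*I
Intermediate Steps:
A = -2 - 2*I*√3 (A = (-2*I*√3 + 3) - 5 = (3 - 2*I*√3) - 5 = -2 - 2*I*√3 ≈ -2.0 - 3.4641*I)
(A*(-6))*f = ((-2 - 2*I*√3)*(-6))*8 = (12 + 12*I*√3)*8 = 96 + 96*I*√3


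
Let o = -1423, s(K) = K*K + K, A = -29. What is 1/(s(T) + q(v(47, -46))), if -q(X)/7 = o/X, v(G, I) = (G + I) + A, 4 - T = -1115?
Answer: 4/5011697 ≈ 7.9813e-7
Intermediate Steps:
T = 1119 (T = 4 - 1*(-1115) = 4 + 1115 = 1119)
v(G, I) = -29 + G + I (v(G, I) = (G + I) - 29 = -29 + G + I)
s(K) = K + K² (s(K) = K² + K = K + K²)
q(X) = 9961/X (q(X) = -(-9961)/X = 9961/X)
1/(s(T) + q(v(47, -46))) = 1/(1119*(1 + 1119) + 9961/(-29 + 47 - 46)) = 1/(1119*1120 + 9961/(-28)) = 1/(1253280 + 9961*(-1/28)) = 1/(1253280 - 1423/4) = 1/(5011697/4) = 4/5011697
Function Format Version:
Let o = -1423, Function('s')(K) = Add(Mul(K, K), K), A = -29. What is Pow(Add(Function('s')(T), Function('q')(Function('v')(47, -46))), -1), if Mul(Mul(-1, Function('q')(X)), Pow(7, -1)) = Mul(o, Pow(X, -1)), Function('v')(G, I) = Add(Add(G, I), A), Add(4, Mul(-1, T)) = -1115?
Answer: Rational(4, 5011697) ≈ 7.9813e-7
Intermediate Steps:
T = 1119 (T = Add(4, Mul(-1, -1115)) = Add(4, 1115) = 1119)
Function('v')(G, I) = Add(-29, G, I) (Function('v')(G, I) = Add(Add(G, I), -29) = Add(-29, G, I))
Function('s')(K) = Add(K, Pow(K, 2)) (Function('s')(K) = Add(Pow(K, 2), K) = Add(K, Pow(K, 2)))
Function('q')(X) = Mul(9961, Pow(X, -1)) (Function('q')(X) = Mul(-7, Mul(-1423, Pow(X, -1))) = Mul(9961, Pow(X, -1)))
Pow(Add(Function('s')(T), Function('q')(Function('v')(47, -46))), -1) = Pow(Add(Mul(1119, Add(1, 1119)), Mul(9961, Pow(Add(-29, 47, -46), -1))), -1) = Pow(Add(Mul(1119, 1120), Mul(9961, Pow(-28, -1))), -1) = Pow(Add(1253280, Mul(9961, Rational(-1, 28))), -1) = Pow(Add(1253280, Rational(-1423, 4)), -1) = Pow(Rational(5011697, 4), -1) = Rational(4, 5011697)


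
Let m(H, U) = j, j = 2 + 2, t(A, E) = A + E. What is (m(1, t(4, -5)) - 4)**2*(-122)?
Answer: 0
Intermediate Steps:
j = 4
m(H, U) = 4
(m(1, t(4, -5)) - 4)**2*(-122) = (4 - 4)**2*(-122) = 0**2*(-122) = 0*(-122) = 0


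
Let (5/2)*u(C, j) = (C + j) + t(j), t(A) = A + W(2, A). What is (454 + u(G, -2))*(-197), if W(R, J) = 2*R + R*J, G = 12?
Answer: -450342/5 ≈ -90068.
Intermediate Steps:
W(R, J) = 2*R + J*R
t(A) = 4 + 3*A (t(A) = A + 2*(2 + A) = A + (4 + 2*A) = 4 + 3*A)
u(C, j) = 8/5 + 2*C/5 + 8*j/5 (u(C, j) = 2*((C + j) + (4 + 3*j))/5 = 2*(4 + C + 4*j)/5 = 8/5 + 2*C/5 + 8*j/5)
(454 + u(G, -2))*(-197) = (454 + (8/5 + (⅖)*12 + (8/5)*(-2)))*(-197) = (454 + (8/5 + 24/5 - 16/5))*(-197) = (454 + 16/5)*(-197) = (2286/5)*(-197) = -450342/5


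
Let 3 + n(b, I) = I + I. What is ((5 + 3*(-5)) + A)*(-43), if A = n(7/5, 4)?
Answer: 215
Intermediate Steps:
n(b, I) = -3 + 2*I (n(b, I) = -3 + (I + I) = -3 + 2*I)
A = 5 (A = -3 + 2*4 = -3 + 8 = 5)
((5 + 3*(-5)) + A)*(-43) = ((5 + 3*(-5)) + 5)*(-43) = ((5 - 15) + 5)*(-43) = (-10 + 5)*(-43) = -5*(-43) = 215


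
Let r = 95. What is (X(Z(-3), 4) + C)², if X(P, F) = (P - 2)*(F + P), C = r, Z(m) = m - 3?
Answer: 12321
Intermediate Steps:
Z(m) = -3 + m
C = 95
X(P, F) = (-2 + P)*(F + P)
(X(Z(-3), 4) + C)² = (((-3 - 3)² - 2*4 - 2*(-3 - 3) + 4*(-3 - 3)) + 95)² = (((-6)² - 8 - 2*(-6) + 4*(-6)) + 95)² = ((36 - 8 + 12 - 24) + 95)² = (16 + 95)² = 111² = 12321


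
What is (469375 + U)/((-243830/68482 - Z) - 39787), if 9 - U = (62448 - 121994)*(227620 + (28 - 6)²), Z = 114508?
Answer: -33221474635892/377381215 ≈ -88032.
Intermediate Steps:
U = 13582680793 (U = 9 - (62448 - 121994)*(227620 + (28 - 6)²) = 9 - (-59546)*(227620 + 22²) = 9 - (-59546)*(227620 + 484) = 9 - (-59546)*228104 = 9 - 1*(-13582680784) = 9 + 13582680784 = 13582680793)
(469375 + U)/((-243830/68482 - Z) - 39787) = (469375 + 13582680793)/((-243830/68482 - 1*114508) - 39787) = 13583150168/((-243830*1/68482 - 114508) - 39787) = 13583150168/((-121915/34241 - 114508) - 39787) = 13583150168/(-3920990343/34241 - 39787) = 13583150168/(-5283337010/34241) = 13583150168*(-34241/5283337010) = -33221474635892/377381215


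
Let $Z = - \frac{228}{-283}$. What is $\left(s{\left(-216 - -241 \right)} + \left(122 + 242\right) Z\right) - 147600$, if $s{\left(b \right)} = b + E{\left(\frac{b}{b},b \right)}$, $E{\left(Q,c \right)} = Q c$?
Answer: $- \frac{41673658}{283} \approx -1.4726 \cdot 10^{5}$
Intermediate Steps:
$Z = \frac{228}{283}$ ($Z = \left(-228\right) \left(- \frac{1}{283}\right) = \frac{228}{283} \approx 0.80565$)
$s{\left(b \right)} = 2 b$ ($s{\left(b \right)} = b + \frac{b}{b} b = b + 1 b = b + b = 2 b$)
$\left(s{\left(-216 - -241 \right)} + \left(122 + 242\right) Z\right) - 147600 = \left(2 \left(-216 - -241\right) + \left(122 + 242\right) \frac{228}{283}\right) - 147600 = \left(2 \left(-216 + 241\right) + 364 \cdot \frac{228}{283}\right) - 147600 = \left(2 \cdot 25 + \frac{82992}{283}\right) - 147600 = \left(50 + \frac{82992}{283}\right) - 147600 = \frac{97142}{283} - 147600 = - \frac{41673658}{283}$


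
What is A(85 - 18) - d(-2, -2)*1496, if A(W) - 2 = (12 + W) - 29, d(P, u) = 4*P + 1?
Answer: 10524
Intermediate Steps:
d(P, u) = 1 + 4*P
A(W) = -15 + W (A(W) = 2 + ((12 + W) - 29) = 2 + (-17 + W) = -15 + W)
A(85 - 18) - d(-2, -2)*1496 = (-15 + (85 - 18)) - (1 + 4*(-2))*1496 = (-15 + 67) - (1 - 8)*1496 = 52 - (-7)*1496 = 52 - 1*(-10472) = 52 + 10472 = 10524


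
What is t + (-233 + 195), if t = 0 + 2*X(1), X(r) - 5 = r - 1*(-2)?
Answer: -22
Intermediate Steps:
X(r) = 7 + r (X(r) = 5 + (r - 1*(-2)) = 5 + (r + 2) = 5 + (2 + r) = 7 + r)
t = 16 (t = 0 + 2*(7 + 1) = 0 + 2*8 = 0 + 16 = 16)
t + (-233 + 195) = 16 + (-233 + 195) = 16 - 38 = -22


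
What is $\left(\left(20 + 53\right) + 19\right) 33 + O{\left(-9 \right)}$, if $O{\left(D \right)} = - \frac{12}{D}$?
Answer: $\frac{9112}{3} \approx 3037.3$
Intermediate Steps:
$\left(\left(20 + 53\right) + 19\right) 33 + O{\left(-9 \right)} = \left(\left(20 + 53\right) + 19\right) 33 - \frac{12}{-9} = \left(73 + 19\right) 33 - - \frac{4}{3} = 92 \cdot 33 + \frac{4}{3} = 3036 + \frac{4}{3} = \frac{9112}{3}$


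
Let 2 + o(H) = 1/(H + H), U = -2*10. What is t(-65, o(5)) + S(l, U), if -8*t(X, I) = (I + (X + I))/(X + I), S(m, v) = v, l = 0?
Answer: -13466/669 ≈ -20.129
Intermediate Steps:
U = -20
o(H) = -2 + 1/(2*H) (o(H) = -2 + 1/(H + H) = -2 + 1/(2*H))
t(X, I) = -(X + 2*I)/(8*(I + X)) (t(X, I) = -(I + (X + I))/(8*(X + I)) = -(I + (I + X))/(8*(I + X)) = -(X + 2*I)/(8*(I + X)))
t(-65, o(5)) + S(l, U) = (-(-2 + (1/2)/5)/4 - 1/8*(-65))/((-2 + (1/2)/5) - 65) - 20 = (-(-2 + (1/2)*(1/5))/4 + 65/8)/((-2 + (1/2)*(1/5)) - 65) - 20 = (-(-2 + 1/10)/4 + 65/8)/((-2 + 1/10) - 65) - 20 = (-1/4*(-19/10) + 65/8)/(-19/10 - 65) - 20 = (19/40 + 65/8)/(-669/10) - 20 = -10/669*43/5 - 20 = -86/669 - 20 = -13466/669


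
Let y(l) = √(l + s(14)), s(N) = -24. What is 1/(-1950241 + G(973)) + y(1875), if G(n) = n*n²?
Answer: 1/919217076 + √1851 ≈ 43.023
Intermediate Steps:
y(l) = √(-24 + l) (y(l) = √(l - 24) = √(-24 + l))
G(n) = n³
1/(-1950241 + G(973)) + y(1875) = 1/(-1950241 + 973³) + √(-24 + 1875) = 1/(-1950241 + 921167317) + √1851 = 1/919217076 + √1851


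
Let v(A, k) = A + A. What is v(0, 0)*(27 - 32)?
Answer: 0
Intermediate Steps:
v(A, k) = 2*A
v(0, 0)*(27 - 32) = (2*0)*(27 - 32) = 0*(-5) = 0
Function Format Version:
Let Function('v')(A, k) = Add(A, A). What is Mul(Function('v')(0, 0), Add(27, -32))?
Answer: 0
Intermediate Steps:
Function('v')(A, k) = Mul(2, A)
Mul(Function('v')(0, 0), Add(27, -32)) = Mul(Mul(2, 0), Add(27, -32)) = Mul(0, -5) = 0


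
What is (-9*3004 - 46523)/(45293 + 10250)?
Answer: -73559/55543 ≈ -1.3244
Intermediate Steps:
(-9*3004 - 46523)/(45293 + 10250) = (-27036 - 46523)/55543 = -73559*1/55543 = -73559/55543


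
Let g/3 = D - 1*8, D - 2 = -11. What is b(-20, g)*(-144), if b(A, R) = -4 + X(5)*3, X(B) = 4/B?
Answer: 1152/5 ≈ 230.40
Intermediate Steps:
D = -9 (D = 2 - 11 = -9)
g = -51 (g = 3*(-9 - 1*8) = 3*(-9 - 8) = 3*(-17) = -51)
b(A, R) = -8/5 (b(A, R) = -4 + (4/5)*3 = -4 + (4*(⅕))*3 = -4 + (⅘)*3 = -4 + 12/5 = -8/5)
b(-20, g)*(-144) = -8/5*(-144) = 1152/5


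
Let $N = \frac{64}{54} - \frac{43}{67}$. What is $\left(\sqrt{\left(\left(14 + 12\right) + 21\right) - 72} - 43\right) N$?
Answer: $- \frac{42269}{1809} + \frac{4915 i}{1809} \approx -23.366 + 2.717 i$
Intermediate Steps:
$N = \frac{983}{1809}$ ($N = 64 \cdot \frac{1}{54} - \frac{43}{67} = \frac{32}{27} - \frac{43}{67} = \frac{983}{1809} \approx 0.54339$)
$\left(\sqrt{\left(\left(14 + 12\right) + 21\right) - 72} - 43\right) N = \left(\sqrt{\left(\left(14 + 12\right) + 21\right) - 72} - 43\right) \frac{983}{1809} = \left(\sqrt{\left(26 + 21\right) - 72} - 43\right) \frac{983}{1809} = \left(\sqrt{47 - 72} - 43\right) \frac{983}{1809} = \left(\sqrt{-25} - 43\right) \frac{983}{1809} = \left(5 i - 43\right) \frac{983}{1809} = \left(-43 + 5 i\right) \frac{983}{1809} = - \frac{42269}{1809} + \frac{4915 i}{1809}$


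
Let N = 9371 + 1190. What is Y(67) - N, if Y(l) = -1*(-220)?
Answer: -10341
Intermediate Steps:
N = 10561
Y(l) = 220
Y(67) - N = 220 - 1*10561 = 220 - 10561 = -10341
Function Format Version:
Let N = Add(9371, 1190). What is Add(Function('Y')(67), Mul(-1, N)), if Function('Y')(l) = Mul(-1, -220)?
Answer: -10341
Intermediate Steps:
N = 10561
Function('Y')(l) = 220
Add(Function('Y')(67), Mul(-1, N)) = Add(220, Mul(-1, 10561)) = Add(220, -10561) = -10341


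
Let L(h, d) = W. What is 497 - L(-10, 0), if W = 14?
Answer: 483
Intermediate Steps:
L(h, d) = 14
497 - L(-10, 0) = 497 - 1*14 = 497 - 14 = 483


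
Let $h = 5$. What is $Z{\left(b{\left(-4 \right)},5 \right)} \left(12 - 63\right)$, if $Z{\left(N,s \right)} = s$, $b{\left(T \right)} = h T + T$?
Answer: $-255$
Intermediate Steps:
$b{\left(T \right)} = 6 T$ ($b{\left(T \right)} = 5 T + T = 6 T$)
$Z{\left(b{\left(-4 \right)},5 \right)} \left(12 - 63\right) = 5 \left(12 - 63\right) = 5 \left(-51\right) = -255$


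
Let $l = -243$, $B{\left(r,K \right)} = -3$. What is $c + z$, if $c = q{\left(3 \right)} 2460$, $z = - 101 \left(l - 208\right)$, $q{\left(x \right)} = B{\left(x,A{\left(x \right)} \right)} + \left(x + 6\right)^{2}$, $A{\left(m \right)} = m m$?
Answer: $237431$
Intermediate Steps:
$A{\left(m \right)} = m^{2}$
$q{\left(x \right)} = -3 + \left(6 + x\right)^{2}$ ($q{\left(x \right)} = -3 + \left(x + 6\right)^{2} = -3 + \left(6 + x\right)^{2}$)
$z = 45551$ ($z = - 101 \left(-243 - 208\right) = \left(-101\right) \left(-451\right) = 45551$)
$c = 191880$ ($c = \left(-3 + \left(6 + 3\right)^{2}\right) 2460 = \left(-3 + 9^{2}\right) 2460 = \left(-3 + 81\right) 2460 = 78 \cdot 2460 = 191880$)
$c + z = 191880 + 45551 = 237431$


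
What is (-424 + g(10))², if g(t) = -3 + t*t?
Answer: 106929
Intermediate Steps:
g(t) = -3 + t²
(-424 + g(10))² = (-424 + (-3 + 10²))² = (-424 + (-3 + 100))² = (-424 + 97)² = (-327)² = 106929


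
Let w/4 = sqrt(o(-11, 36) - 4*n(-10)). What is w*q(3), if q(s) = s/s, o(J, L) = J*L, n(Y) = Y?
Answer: 8*I*sqrt(89) ≈ 75.472*I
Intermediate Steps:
q(s) = 1
w = 8*I*sqrt(89) (w = 4*sqrt(-11*36 - 4*(-10)) = 4*sqrt(-396 + 40) = 4*sqrt(-356) = 4*(2*I*sqrt(89)) = 8*I*sqrt(89) ≈ 75.472*I)
w*q(3) = (8*I*sqrt(89))*1 = 8*I*sqrt(89)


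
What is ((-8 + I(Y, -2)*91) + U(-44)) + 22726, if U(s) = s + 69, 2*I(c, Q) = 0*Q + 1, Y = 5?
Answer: 45577/2 ≈ 22789.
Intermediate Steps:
I(c, Q) = ½ (I(c, Q) = (0*Q + 1)/2 = (0 + 1)/2 = (½)*1 = ½)
U(s) = 69 + s
((-8 + I(Y, -2)*91) + U(-44)) + 22726 = ((-8 + (½)*91) + (69 - 44)) + 22726 = ((-8 + 91/2) + 25) + 22726 = (75/2 + 25) + 22726 = 125/2 + 22726 = 45577/2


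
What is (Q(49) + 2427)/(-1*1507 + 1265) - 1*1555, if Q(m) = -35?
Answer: -189351/121 ≈ -1564.9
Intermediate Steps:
(Q(49) + 2427)/(-1*1507 + 1265) - 1*1555 = (-35 + 2427)/(-1*1507 + 1265) - 1*1555 = 2392/(-1507 + 1265) - 1555 = 2392/(-242) - 1555 = 2392*(-1/242) - 1555 = -1196/121 - 1555 = -189351/121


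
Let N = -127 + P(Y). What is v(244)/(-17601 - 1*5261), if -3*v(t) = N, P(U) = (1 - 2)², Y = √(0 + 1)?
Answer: -3/1633 ≈ -0.0018371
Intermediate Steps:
Y = 1 (Y = √1 = 1)
P(U) = 1 (P(U) = (-1)² = 1)
N = -126 (N = -127 + 1 = -126)
v(t) = 42 (v(t) = -⅓*(-126) = 42)
v(244)/(-17601 - 1*5261) = 42/(-17601 - 1*5261) = 42/(-17601 - 5261) = 42/(-22862) = 42*(-1/22862) = -3/1633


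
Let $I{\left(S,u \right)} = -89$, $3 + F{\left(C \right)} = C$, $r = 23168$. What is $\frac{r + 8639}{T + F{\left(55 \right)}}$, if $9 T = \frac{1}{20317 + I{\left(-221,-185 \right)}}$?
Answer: $\frac{340619292}{556865} \approx 611.67$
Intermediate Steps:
$F{\left(C \right)} = -3 + C$
$T = \frac{1}{182052}$ ($T = \frac{1}{9 \left(20317 - 89\right)} = \frac{1}{9 \cdot 20228} = \frac{1}{9} \cdot \frac{1}{20228} = \frac{1}{182052} \approx 5.4929 \cdot 10^{-6}$)
$\frac{r + 8639}{T + F{\left(55 \right)}} = \frac{23168 + 8639}{\frac{1}{182052} + \left(-3 + 55\right)} = \frac{31807}{\frac{1}{182052} + 52} = \frac{31807}{\frac{9466705}{182052}} = 31807 \cdot \frac{182052}{9466705} = \frac{340619292}{556865}$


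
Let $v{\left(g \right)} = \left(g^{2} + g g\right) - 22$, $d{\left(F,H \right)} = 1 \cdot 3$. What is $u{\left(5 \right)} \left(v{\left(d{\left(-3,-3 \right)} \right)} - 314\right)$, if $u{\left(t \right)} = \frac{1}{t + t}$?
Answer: $- \frac{159}{5} \approx -31.8$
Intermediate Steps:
$d{\left(F,H \right)} = 3$
$v{\left(g \right)} = -22 + 2 g^{2}$ ($v{\left(g \right)} = \left(g^{2} + g^{2}\right) - 22 = 2 g^{2} - 22 = -22 + 2 g^{2}$)
$u{\left(t \right)} = \frac{1}{2 t}$
$u{\left(5 \right)} \left(v{\left(d{\left(-3,-3 \right)} \right)} - 314\right) = \frac{1}{2 \cdot 5} \left(\left(-22 + 2 \cdot 3^{2}\right) - 314\right) = \frac{1}{2} \cdot \frac{1}{5} \left(\left(-22 + 2 \cdot 9\right) - 314\right) = \frac{\left(-22 + 18\right) - 314}{10} = \frac{-4 - 314}{10} = \frac{1}{10} \left(-318\right) = - \frac{159}{5}$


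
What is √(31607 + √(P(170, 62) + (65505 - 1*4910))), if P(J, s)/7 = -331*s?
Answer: √(31607 + I*√83059) ≈ 177.79 + 0.8105*I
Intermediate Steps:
P(J, s) = -2317*s (P(J, s) = 7*(-331*s) = -2317*s)
√(31607 + √(P(170, 62) + (65505 - 1*4910))) = √(31607 + √(-2317*62 + (65505 - 1*4910))) = √(31607 + √(-143654 + (65505 - 4910))) = √(31607 + √(-143654 + 60595)) = √(31607 + √(-83059)) = √(31607 + I*√83059)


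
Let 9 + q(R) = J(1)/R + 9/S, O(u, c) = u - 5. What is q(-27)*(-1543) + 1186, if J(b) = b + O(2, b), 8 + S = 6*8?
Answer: 15780451/1080 ≈ 14612.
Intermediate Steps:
O(u, c) = -5 + u
S = 40 (S = -8 + 6*8 = -8 + 48 = 40)
J(b) = -3 + b (J(b) = b + (-5 + 2) = b - 3 = -3 + b)
q(R) = -351/40 - 2/R (q(R) = -9 + ((-3 + 1)/R + 9/40) = -9 + (-2/R + 9*(1/40)) = -9 + (-2/R + 9/40) = -9 + (9/40 - 2/R) = -351/40 - 2/R)
q(-27)*(-1543) + 1186 = (-351/40 - 2/(-27))*(-1543) + 1186 = (-351/40 - 2*(-1/27))*(-1543) + 1186 = (-351/40 + 2/27)*(-1543) + 1186 = -9397/1080*(-1543) + 1186 = 14499571/1080 + 1186 = 15780451/1080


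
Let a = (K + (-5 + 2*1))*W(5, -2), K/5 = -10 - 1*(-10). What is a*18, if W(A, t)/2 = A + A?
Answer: -1080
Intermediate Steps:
W(A, t) = 4*A (W(A, t) = 2*(A + A) = 2*(2*A) = 4*A)
K = 0 (K = 5*(-10 - 1*(-10)) = 5*(-10 + 10) = 5*0 = 0)
a = -60 (a = (0 + (-5 + 2*1))*(4*5) = (0 + (-5 + 2))*20 = (0 - 3)*20 = -3*20 = -60)
a*18 = -60*18 = -1080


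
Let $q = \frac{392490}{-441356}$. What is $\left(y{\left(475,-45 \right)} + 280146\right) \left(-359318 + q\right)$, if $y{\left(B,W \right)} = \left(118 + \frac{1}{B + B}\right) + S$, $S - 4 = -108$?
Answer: $- \frac{21104196576752821849}{209644100} \approx -1.0067 \cdot 10^{11}$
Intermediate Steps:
$S = -104$ ($S = 4 - 108 = -104$)
$q = - \frac{196245}{220678}$ ($q = 392490 \left(- \frac{1}{441356}\right) = - \frac{196245}{220678} \approx -0.88928$)
$y{\left(B,W \right)} = 14 + \frac{1}{2 B}$ ($y{\left(B,W \right)} = \left(118 + \frac{1}{B + B}\right) - 104 = \left(118 + \frac{1}{2 B}\right) - 104 = 14 + \frac{1}{2 B}$)
$\left(y{\left(475,-45 \right)} + 280146\right) \left(-359318 + q\right) = \left(\left(14 + \frac{1}{2 \cdot 475}\right) + 280146\right) \left(-359318 - \frac{196245}{220678}\right) = \left(\left(14 + \frac{1}{2} \cdot \frac{1}{475}\right) + 280146\right) \left(- \frac{79293773849}{220678}\right) = \left(\left(14 + \frac{1}{950}\right) + 280146\right) \left(- \frac{79293773849}{220678}\right) = \left(\frac{13301}{950} + 280146\right) \left(- \frac{79293773849}{220678}\right) = \frac{266152001}{950} \left(- \frac{79293773849}{220678}\right) = - \frac{21104196576752821849}{209644100}$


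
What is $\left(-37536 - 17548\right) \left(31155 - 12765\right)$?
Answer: $-1012994760$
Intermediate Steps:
$\left(-37536 - 17548\right) \left(31155 - 12765\right) = - 55084 \left(31155 + \left(-21010 + 8245\right)\right) = - 55084 \left(31155 - 12765\right) = \left(-55084\right) 18390 = -1012994760$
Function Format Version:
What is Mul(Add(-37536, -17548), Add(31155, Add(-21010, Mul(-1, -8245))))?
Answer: -1012994760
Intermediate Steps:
Mul(Add(-37536, -17548), Add(31155, Add(-21010, Mul(-1, -8245)))) = Mul(-55084, Add(31155, Add(-21010, 8245))) = Mul(-55084, Add(31155, -12765)) = Mul(-55084, 18390) = -1012994760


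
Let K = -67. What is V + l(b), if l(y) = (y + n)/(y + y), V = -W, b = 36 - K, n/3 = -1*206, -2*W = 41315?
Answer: 20655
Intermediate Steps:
W = -41315/2 (W = -1/2*41315 = -41315/2 ≈ -20658.)
n = -618 (n = 3*(-1*206) = 3*(-206) = -618)
b = 103 (b = 36 - 1*(-67) = 36 + 67 = 103)
V = 41315/2 (V = -1*(-41315/2) = 41315/2 ≈ 20658.)
l(y) = (-618 + y)/(2*y) (l(y) = (y - 618)/(y + y) = (-618 + y)/((2*y)) = (-618 + y)*(1/(2*y)) = (-618 + y)/(2*y))
V + l(b) = 41315/2 + (1/2)*(-618 + 103)/103 = 41315/2 + (1/2)*(1/103)*(-515) = 41315/2 - 5/2 = 20655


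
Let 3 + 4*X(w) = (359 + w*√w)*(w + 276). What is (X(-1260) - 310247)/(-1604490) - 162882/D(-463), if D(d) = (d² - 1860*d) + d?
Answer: 4127052281/42591721880 - 61992*I*√35/53483 ≈ 0.096898 - 6.8573*I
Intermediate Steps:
D(d) = d² - 1859*d
X(w) = -¾ + (276 + w)*(359 + w^(3/2))/4 (X(w) = -¾ + ((359 + w*√w)*(w + 276))/4 = -¾ + ((359 + w^(3/2))*(276 + w))/4 = -¾ + ((276 + w)*(359 + w^(3/2)))/4 = -¾ + (276 + w)*(359 + w^(3/2))/4)
(X(-1260) - 310247)/(-1604490) - 162882/D(-463) = ((99081/4 + 69*(-1260)^(3/2) + (-1260)^(5/2)/4 + (359/4)*(-1260)) - 310247)/(-1604490) - 162882*(-1/(463*(-1859 - 463))) = ((99081/4 + 69*(-7560*I*√35) + (9525600*I*√35)/4 - 113085) - 310247)*(-1/1604490) - 162882/((-463*(-2322))) = ((99081/4 - 521640*I*√35 + 2381400*I*√35 - 113085) - 310247)*(-1/1604490) - 162882/1075086 = ((-353259/4 + 1859760*I*√35) - 310247)*(-1/1604490) - 162882*1/1075086 = (-1594247/4 + 1859760*I*√35)*(-1/1604490) - 9049/59727 = (1594247/6417960 - 61992*I*√35/53483) - 9049/59727 = 4127052281/42591721880 - 61992*I*√35/53483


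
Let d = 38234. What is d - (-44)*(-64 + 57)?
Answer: 37926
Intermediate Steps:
d - (-44)*(-64 + 57) = 38234 - (-44)*(-64 + 57) = 38234 - (-44)*(-7) = 38234 - 1*308 = 38234 - 308 = 37926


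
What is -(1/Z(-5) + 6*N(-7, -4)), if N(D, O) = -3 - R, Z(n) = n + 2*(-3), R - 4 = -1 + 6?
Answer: 793/11 ≈ 72.091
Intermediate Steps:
R = 9 (R = 4 + (-1 + 6) = 4 + 5 = 9)
Z(n) = -6 + n (Z(n) = n - 6 = -6 + n)
N(D, O) = -12 (N(D, O) = -3 - 1*9 = -3 - 9 = -12)
-(1/Z(-5) + 6*N(-7, -4)) = -(1/(-6 - 5) + 6*(-12)) = -(1/(-11) - 72) = -(-1/11 - 72) = -1*(-793/11) = 793/11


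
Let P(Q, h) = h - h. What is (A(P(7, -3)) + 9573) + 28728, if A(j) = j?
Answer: 38301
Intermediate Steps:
P(Q, h) = 0
(A(P(7, -3)) + 9573) + 28728 = (0 + 9573) + 28728 = 9573 + 28728 = 38301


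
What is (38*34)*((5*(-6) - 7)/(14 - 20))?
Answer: 23902/3 ≈ 7967.3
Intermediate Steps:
(38*34)*((5*(-6) - 7)/(14 - 20)) = 1292*((-30 - 7)/(-6)) = 1292*(-37*(-⅙)) = 1292*(37/6) = 23902/3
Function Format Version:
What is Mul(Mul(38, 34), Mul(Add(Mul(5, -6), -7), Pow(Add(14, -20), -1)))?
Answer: Rational(23902, 3) ≈ 7967.3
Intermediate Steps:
Mul(Mul(38, 34), Mul(Add(Mul(5, -6), -7), Pow(Add(14, -20), -1))) = Mul(1292, Mul(Add(-30, -7), Pow(-6, -1))) = Mul(1292, Mul(-37, Rational(-1, 6))) = Mul(1292, Rational(37, 6)) = Rational(23902, 3)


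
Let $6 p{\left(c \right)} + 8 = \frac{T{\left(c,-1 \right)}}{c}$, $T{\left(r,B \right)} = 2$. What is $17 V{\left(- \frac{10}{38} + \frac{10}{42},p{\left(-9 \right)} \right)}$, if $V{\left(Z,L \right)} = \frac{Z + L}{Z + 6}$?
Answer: $- \frac{85187}{21456} \approx -3.9703$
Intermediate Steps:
$p{\left(c \right)} = - \frac{4}{3} + \frac{1}{3 c}$ ($p{\left(c \right)} = - \frac{4}{3} + \frac{2 \frac{1}{c}}{6} = - \frac{4}{3} + \frac{1}{3 c}$)
$V{\left(Z,L \right)} = \frac{L + Z}{6 + Z}$
$17 V{\left(- \frac{10}{38} + \frac{10}{42},p{\left(-9 \right)} \right)} = 17 \frac{\frac{1 - -36}{3 \left(-9\right)} + \left(- \frac{10}{38} + \frac{10}{42}\right)}{6 + \left(- \frac{10}{38} + \frac{10}{42}\right)} = 17 \frac{\frac{1}{3} \left(- \frac{1}{9}\right) \left(1 + 36\right) + \left(\left(-10\right) \frac{1}{38} + 10 \cdot \frac{1}{42}\right)}{6 + \left(\left(-10\right) \frac{1}{38} + 10 \cdot \frac{1}{42}\right)} = 17 \frac{\frac{1}{3} \left(- \frac{1}{9}\right) 37 + \left(- \frac{5}{19} + \frac{5}{21}\right)}{6 + \left(- \frac{5}{19} + \frac{5}{21}\right)} = 17 \frac{- \frac{37}{27} - \frac{10}{399}}{6 - \frac{10}{399}} = 17 \frac{1}{\frac{2384}{399}} \left(- \frac{5011}{3591}\right) = 17 \cdot \frac{399}{2384} \left(- \frac{5011}{3591}\right) = 17 \left(- \frac{5011}{21456}\right) = - \frac{85187}{21456}$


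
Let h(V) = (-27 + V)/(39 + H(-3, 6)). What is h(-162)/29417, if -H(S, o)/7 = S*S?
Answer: 63/235336 ≈ 0.00026770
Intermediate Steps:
H(S, o) = -7*S² (H(S, o) = -7*S*S = -7*S²)
h(V) = 9/8 - V/24 (h(V) = (-27 + V)/(39 - 7*(-3)²) = (-27 + V)/(39 - 7*9) = (-27 + V)/(39 - 63) = (-27 + V)/(-24) = (-27 + V)*(-1/24) = 9/8 - V/24)
h(-162)/29417 = (9/8 - 1/24*(-162))/29417 = (9/8 + 27/4)*(1/29417) = (63/8)*(1/29417) = 63/235336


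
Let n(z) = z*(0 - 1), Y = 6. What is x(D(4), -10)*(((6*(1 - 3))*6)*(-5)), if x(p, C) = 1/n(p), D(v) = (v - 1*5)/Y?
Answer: 2160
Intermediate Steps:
n(z) = -z (n(z) = z*(-1) = -z)
D(v) = -⅚ + v/6 (D(v) = (v - 1*5)/6 = (v - 5)*(⅙) = (-5 + v)*(⅙) = -⅚ + v/6)
x(p, C) = -1/p (x(p, C) = 1/(-p) = 1*(-1/p) = -1/p)
x(D(4), -10)*(((6*(1 - 3))*6)*(-5)) = (-1/(-⅚ + (⅙)*4))*(((6*(1 - 3))*6)*(-5)) = (-1/(-⅚ + ⅔))*(((6*(-2))*6)*(-5)) = (-1/(-⅙))*(-12*6*(-5)) = (-1*(-6))*(-72*(-5)) = 6*360 = 2160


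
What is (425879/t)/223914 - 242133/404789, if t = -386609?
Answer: -20960940389920789/35041437216160914 ≈ -0.59818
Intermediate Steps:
(425879/t)/223914 - 242133/404789 = (425879/(-386609))/223914 - 242133/404789 = (425879*(-1/386609))*(1/223914) - 242133*1/404789 = -425879/386609*1/223914 - 242133/404789 = -425879/86567167626 - 242133/404789 = -20960940389920789/35041437216160914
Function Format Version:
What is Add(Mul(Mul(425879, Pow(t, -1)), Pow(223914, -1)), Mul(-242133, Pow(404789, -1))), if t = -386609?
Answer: Rational(-20960940389920789, 35041437216160914) ≈ -0.59818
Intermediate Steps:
Add(Mul(Mul(425879, Pow(t, -1)), Pow(223914, -1)), Mul(-242133, Pow(404789, -1))) = Add(Mul(Mul(425879, Pow(-386609, -1)), Pow(223914, -1)), Mul(-242133, Pow(404789, -1))) = Add(Mul(Mul(425879, Rational(-1, 386609)), Rational(1, 223914)), Mul(-242133, Rational(1, 404789))) = Add(Mul(Rational(-425879, 386609), Rational(1, 223914)), Rational(-242133, 404789)) = Add(Rational(-425879, 86567167626), Rational(-242133, 404789)) = Rational(-20960940389920789, 35041437216160914)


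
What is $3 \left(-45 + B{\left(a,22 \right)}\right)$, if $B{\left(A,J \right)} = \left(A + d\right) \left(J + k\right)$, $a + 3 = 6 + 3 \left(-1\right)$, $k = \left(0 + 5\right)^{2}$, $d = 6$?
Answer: $711$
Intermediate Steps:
$k = 25$ ($k = 5^{2} = 25$)
$a = 0$ ($a = -3 + \left(6 + 3 \left(-1\right)\right) = -3 + \left(6 - 3\right) = -3 + 3 = 0$)
$B{\left(A,J \right)} = \left(6 + A\right) \left(25 + J\right)$ ($B{\left(A,J \right)} = \left(A + 6\right) \left(J + 25\right) = \left(6 + A\right) \left(25 + J\right)$)
$3 \left(-45 + B{\left(a,22 \right)}\right) = 3 \left(-45 + \left(150 + 6 \cdot 22 + 25 \cdot 0 + 0 \cdot 22\right)\right) = 3 \left(-45 + \left(150 + 132 + 0 + 0\right)\right) = 3 \left(-45 + 282\right) = 3 \cdot 237 = 711$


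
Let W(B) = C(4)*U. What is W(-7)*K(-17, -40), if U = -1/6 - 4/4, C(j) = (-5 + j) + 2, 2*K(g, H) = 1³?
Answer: -7/12 ≈ -0.58333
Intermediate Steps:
K(g, H) = ½ (K(g, H) = (½)*1³ = (½)*1 = ½)
C(j) = -3 + j
U = -7/6 (U = -1*⅙ - 4*¼ = -⅙ - 1 = -7/6 ≈ -1.1667)
W(B) = -7/6 (W(B) = (-3 + 4)*(-7/6) = 1*(-7/6) = -7/6)
W(-7)*K(-17, -40) = -7/6*½ = -7/12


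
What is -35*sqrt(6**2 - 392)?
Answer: -70*I*sqrt(89) ≈ -660.38*I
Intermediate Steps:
-35*sqrt(6**2 - 392) = -35*sqrt(36 - 392) = -70*I*sqrt(89)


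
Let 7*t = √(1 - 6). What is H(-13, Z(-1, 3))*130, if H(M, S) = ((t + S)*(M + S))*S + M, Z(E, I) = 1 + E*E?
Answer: -7410 - 2860*I*√5/7 ≈ -7410.0 - 913.59*I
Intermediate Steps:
t = I*√5/7 (t = √(1 - 6)/7 = √(-5)/7 = (I*√5)/7 = I*√5/7 ≈ 0.31944*I)
Z(E, I) = 1 + E²
H(M, S) = M + S*(M + S)*(S + I*√5/7) (H(M, S) = ((I*√5/7 + S)*(M + S))*S + M = ((S + I*√5/7)*(M + S))*S + M = ((M + S)*(S + I*√5/7))*S + M = S*(M + S)*(S + I*√5/7) + M = M + S*(M + S)*(S + I*√5/7))
H(-13, Z(-1, 3))*130 = (-13 + (1 + (-1)²)³ - 13*(1 + (-1)²)² + I*√5*(1 + (-1)²)²/7 + (⅐)*I*(-13)*(1 + (-1)²)*√5)*130 = (-13 + (1 + 1)³ - 13*(1 + 1)² + I*√5*(1 + 1)²/7 + (⅐)*I*(-13)*(1 + 1)*√5)*130 = (-13 + 2³ - 13*2² + (⅐)*I*√5*2² + (⅐)*I*(-13)*2*√5)*130 = (-13 + 8 - 13*4 + (⅐)*I*√5*4 - 26*I*√5/7)*130 = (-13 + 8 - 52 + 4*I*√5/7 - 26*I*√5/7)*130 = (-57 - 22*I*√5/7)*130 = -7410 - 2860*I*√5/7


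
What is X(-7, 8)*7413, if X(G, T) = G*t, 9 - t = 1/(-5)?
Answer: -2386986/5 ≈ -4.7740e+5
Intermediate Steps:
t = 46/5 (t = 9 - 1/(-5) = 9 - 1*(-1/5) = 9 + 1/5 = 46/5 ≈ 9.2000)
X(G, T) = 46*G/5 (X(G, T) = G*(46/5) = 46*G/5)
X(-7, 8)*7413 = ((46/5)*(-7))*7413 = -322/5*7413 = -2386986/5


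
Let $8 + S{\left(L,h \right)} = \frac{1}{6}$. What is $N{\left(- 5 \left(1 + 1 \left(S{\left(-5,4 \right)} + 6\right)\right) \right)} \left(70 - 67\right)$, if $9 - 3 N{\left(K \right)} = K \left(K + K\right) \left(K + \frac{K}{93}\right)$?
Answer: $- \frac{689177}{5022} \approx -137.23$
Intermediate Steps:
$S{\left(L,h \right)} = - \frac{47}{6}$ ($S{\left(L,h \right)} = -8 + \frac{1}{6} = - \frac{47}{6}$)
$N{\left(K \right)} = 3 - \frac{188 K^{3}}{279}$ ($N{\left(K \right)} = 3 - \frac{K \left(K + K\right) \left(K + \frac{K}{93}\right)}{3} = 3 - \frac{K 2 K \left(K + K \frac{1}{93}\right)}{3} = 3 - \frac{2 K^{2} \left(K + \frac{K}{93}\right)}{3} = 3 - \frac{2 K^{2} \frac{94 K}{93}}{3} = 3 - \frac{\frac{188}{93} K^{3}}{3} = 3 - \frac{188 K^{3}}{279}$)
$N{\left(- 5 \left(1 + 1 \left(S{\left(-5,4 \right)} + 6\right)\right) \right)} \left(70 - 67\right) = \left(3 - \frac{188 \left(- 5 \left(1 + 1 \left(- \frac{47}{6} + 6\right)\right)\right)^{3}}{279}\right) \left(70 - 67\right) = \left(3 - \frac{188 \left(- 5 \left(1 + 1 \left(- \frac{11}{6}\right)\right)\right)^{3}}{279}\right) 3 = \left(3 - \frac{188 \left(- 5 \left(1 - \frac{11}{6}\right)\right)^{3}}{279}\right) 3 = \left(3 - \frac{188 \left(\left(-5\right) \left(- \frac{5}{6}\right)\right)^{3}}{279}\right) 3 = \left(3 - \frac{188 \left(\frac{25}{6}\right)^{3}}{279}\right) 3 = \left(3 - \frac{734375}{15066}\right) 3 = \left(- \frac{689177}{15066}\right) 3 = - \frac{689177}{5022}$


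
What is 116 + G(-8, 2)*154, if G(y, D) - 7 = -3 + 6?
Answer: 1656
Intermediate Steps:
G(y, D) = 10 (G(y, D) = 7 + (-3 + 6) = 7 + 3 = 10)
116 + G(-8, 2)*154 = 116 + 10*154 = 116 + 1540 = 1656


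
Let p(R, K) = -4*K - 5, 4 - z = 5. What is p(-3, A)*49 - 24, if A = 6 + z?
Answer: -1249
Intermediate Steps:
z = -1 (z = 4 - 1*5 = 4 - 5 = -1)
A = 5 (A = 6 - 1 = 5)
p(R, K) = -5 - 4*K
p(-3, A)*49 - 24 = (-5 - 4*5)*49 - 24 = (-5 - 20)*49 - 24 = -25*49 - 24 = -1225 - 24 = -1249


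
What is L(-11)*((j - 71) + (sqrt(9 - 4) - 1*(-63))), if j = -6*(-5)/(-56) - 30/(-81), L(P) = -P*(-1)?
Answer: 67903/756 - 11*sqrt(5) ≈ 65.222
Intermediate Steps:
L(P) = P
j = -125/756 (j = 30*(-1/56) - 30*(-1/81) = -15/28 + 10/27 = -125/756 ≈ -0.16534)
L(-11)*((j - 71) + (sqrt(9 - 4) - 1*(-63))) = -11*((-125/756 - 71) + (sqrt(9 - 4) - 1*(-63))) = -11*(-53801/756 + (sqrt(5) + 63)) = -11*(-53801/756 + (63 + sqrt(5))) = -11*(-6173/756 + sqrt(5)) = 67903/756 - 11*sqrt(5)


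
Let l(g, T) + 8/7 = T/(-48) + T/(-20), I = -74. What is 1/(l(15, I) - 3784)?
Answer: -840/3175117 ≈ -0.00026456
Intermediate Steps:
l(g, T) = -8/7 - 17*T/240 (l(g, T) = -8/7 + (T/(-48) + T/(-20)) = -8/7 + (T*(-1/48) + T*(-1/20)) = -8/7 + (-T/48 - T/20) = -8/7 - 17*T/240)
1/(l(15, I) - 3784) = 1/((-8/7 - 17/240*(-74)) - 3784) = 1/((-8/7 + 629/120) - 3784) = 1/(3443/840 - 3784) = 1/(-3175117/840) = -840/3175117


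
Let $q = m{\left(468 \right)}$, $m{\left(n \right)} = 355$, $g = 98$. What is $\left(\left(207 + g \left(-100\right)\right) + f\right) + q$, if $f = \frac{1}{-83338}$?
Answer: $- \frac{769876445}{83338} \approx -9238.0$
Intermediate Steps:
$q = 355$
$f = - \frac{1}{83338} \approx -1.1999 \cdot 10^{-5}$
$\left(\left(207 + g \left(-100\right)\right) + f\right) + q = \left(\left(207 + 98 \left(-100\right)\right) - \frac{1}{83338}\right) + 355 = \left(\left(207 - 9800\right) - \frac{1}{83338}\right) + 355 = \left(-9593 - \frac{1}{83338}\right) + 355 = - \frac{799461435}{83338} + 355 = - \frac{769876445}{83338}$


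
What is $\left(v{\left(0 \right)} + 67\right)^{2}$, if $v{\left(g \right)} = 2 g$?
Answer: $4489$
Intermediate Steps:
$\left(v{\left(0 \right)} + 67\right)^{2} = \left(2 \cdot 0 + 67\right)^{2} = \left(0 + 67\right)^{2} = 67^{2} = 4489$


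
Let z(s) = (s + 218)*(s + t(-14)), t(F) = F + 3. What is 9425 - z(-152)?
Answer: 20183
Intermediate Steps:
t(F) = 3 + F
z(s) = (-11 + s)*(218 + s) (z(s) = (s + 218)*(s + (3 - 14)) = (218 + s)*(s - 11) = (218 + s)*(-11 + s) = (-11 + s)*(218 + s))
9425 - z(-152) = 9425 - (-2398 + (-152)² + 207*(-152)) = 9425 - (-2398 + 23104 - 31464) = 9425 - 1*(-10758) = 9425 + 10758 = 20183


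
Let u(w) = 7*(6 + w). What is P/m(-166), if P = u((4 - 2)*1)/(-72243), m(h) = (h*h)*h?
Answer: 7/41307608241 ≈ 1.6946e-10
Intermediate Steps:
m(h) = h**3 (m(h) = h**2*h = h**3)
u(w) = 42 + 7*w
P = -56/72243 (P = (42 + 7*((4 - 2)*1))/(-72243) = (42 + 7*(2*1))*(-1/72243) = (42 + 7*2)*(-1/72243) = (42 + 14)*(-1/72243) = 56*(-1/72243) = -56/72243 ≈ -0.00077516)
P/m(-166) = -56/(72243*((-166)**3)) = -56/72243/(-4574296) = -56/72243*(-1/4574296) = 7/41307608241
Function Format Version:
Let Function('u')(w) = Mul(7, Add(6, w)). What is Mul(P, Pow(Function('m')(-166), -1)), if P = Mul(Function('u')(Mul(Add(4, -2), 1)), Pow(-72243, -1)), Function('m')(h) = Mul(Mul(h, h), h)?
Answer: Rational(7, 41307608241) ≈ 1.6946e-10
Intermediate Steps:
Function('m')(h) = Pow(h, 3) (Function('m')(h) = Mul(Pow(h, 2), h) = Pow(h, 3))
Function('u')(w) = Add(42, Mul(7, w))
P = Rational(-56, 72243) (P = Mul(Add(42, Mul(7, Mul(Add(4, -2), 1))), Pow(-72243, -1)) = Mul(Add(42, Mul(7, Mul(2, 1))), Rational(-1, 72243)) = Mul(Add(42, Mul(7, 2)), Rational(-1, 72243)) = Mul(Add(42, 14), Rational(-1, 72243)) = Mul(56, Rational(-1, 72243)) = Rational(-56, 72243) ≈ -0.00077516)
Mul(P, Pow(Function('m')(-166), -1)) = Mul(Rational(-56, 72243), Pow(Pow(-166, 3), -1)) = Mul(Rational(-56, 72243), Pow(-4574296, -1)) = Mul(Rational(-56, 72243), Rational(-1, 4574296)) = Rational(7, 41307608241)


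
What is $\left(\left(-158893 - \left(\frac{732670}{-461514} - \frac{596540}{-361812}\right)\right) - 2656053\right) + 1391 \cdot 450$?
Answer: $- \frac{15230058973754252}{6957554307} \approx -2.189 \cdot 10^{6}$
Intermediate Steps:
$\left(\left(-158893 - \left(\frac{732670}{-461514} - \frac{596540}{-361812}\right)\right) - 2656053\right) + 1391 \cdot 450 = \left(\left(-158893 - \left(732670 \left(- \frac{1}{461514}\right) - - \frac{149135}{90453}\right)\right) - 2656053\right) + 625950 = \left(\left(-158893 - \left(- \frac{366335}{230757} + \frac{149135}{90453}\right)\right) - 2656053\right) + 625950 = \left(\left(-158893 - \frac{425948480}{6957554307}\right) - 2656053\right) + 625950 = \left(- \frac{1105507102450631}{6957554307} - 2656053\right) + 625950 = - \frac{19585140092220902}{6957554307} + 625950 = - \frac{15230058973754252}{6957554307}$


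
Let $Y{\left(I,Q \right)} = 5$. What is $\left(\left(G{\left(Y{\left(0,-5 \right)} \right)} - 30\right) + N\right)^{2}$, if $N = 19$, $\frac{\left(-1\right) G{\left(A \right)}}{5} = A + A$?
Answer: $3721$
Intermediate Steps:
$G{\left(A \right)} = - 10 A$ ($G{\left(A \right)} = - 5 \left(A + A\right) = - 5 \cdot 2 A = - 10 A$)
$\left(\left(G{\left(Y{\left(0,-5 \right)} \right)} - 30\right) + N\right)^{2} = \left(\left(\left(-10\right) 5 - 30\right) + 19\right)^{2} = \left(\left(-50 - 30\right) + 19\right)^{2} = \left(-80 + 19\right)^{2} = \left(-61\right)^{2} = 3721$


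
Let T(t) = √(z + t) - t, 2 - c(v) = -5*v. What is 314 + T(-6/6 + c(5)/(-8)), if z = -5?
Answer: 2547/8 + 5*I*√6/4 ≈ 318.38 + 3.0619*I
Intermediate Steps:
c(v) = 2 + 5*v (c(v) = 2 - (-5)*v = 2 + 5*v)
T(t) = √(-5 + t) - t
314 + T(-6/6 + c(5)/(-8)) = 314 + (√(-5 + (-6/6 + (2 + 5*5)/(-8))) - (-6/6 + (2 + 5*5)/(-8))) = 314 + (√(-5 + (-6*⅙ + (2 + 25)*(-⅛))) - (-6*⅙ + (2 + 25)*(-⅛))) = 314 + (√(-5 + (-1 + 27*(-⅛))) - (-1 + 27*(-⅛))) = 314 + (√(-5 + (-1 - 27/8)) - (-1 - 27/8)) = 314 + (√(-5 - 35/8) - 1*(-35/8)) = 314 + (√(-75/8) + 35/8) = 314 + (5*I*√6/4 + 35/8) = 314 + (35/8 + 5*I*√6/4) = 2547/8 + 5*I*√6/4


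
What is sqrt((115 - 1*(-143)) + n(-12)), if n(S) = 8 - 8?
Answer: sqrt(258) ≈ 16.062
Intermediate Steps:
n(S) = 0
sqrt((115 - 1*(-143)) + n(-12)) = sqrt((115 - 1*(-143)) + 0) = sqrt((115 + 143) + 0) = sqrt(258 + 0) = sqrt(258)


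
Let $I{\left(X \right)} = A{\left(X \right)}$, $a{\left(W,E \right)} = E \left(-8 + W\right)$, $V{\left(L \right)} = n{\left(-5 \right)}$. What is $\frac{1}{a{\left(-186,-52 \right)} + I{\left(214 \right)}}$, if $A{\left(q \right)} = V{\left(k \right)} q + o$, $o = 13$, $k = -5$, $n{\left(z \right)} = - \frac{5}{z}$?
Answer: $\frac{1}{10315} \approx 9.6946 \cdot 10^{-5}$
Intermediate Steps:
$V{\left(L \right)} = 1$ ($V{\left(L \right)} = - \frac{5}{-5} = \left(-5\right) \left(- \frac{1}{5}\right) = 1$)
$A{\left(q \right)} = 13 + q$ ($A{\left(q \right)} = 1 q + 13 = q + 13 = 13 + q$)
$I{\left(X \right)} = 13 + X$
$\frac{1}{a{\left(-186,-52 \right)} + I{\left(214 \right)}} = \frac{1}{- 52 \left(-8 - 186\right) + \left(13 + 214\right)} = \frac{1}{\left(-52\right) \left(-194\right) + 227} = \frac{1}{10088 + 227} = \frac{1}{10315}$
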